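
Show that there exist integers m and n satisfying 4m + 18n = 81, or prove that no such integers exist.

There are no such integers.

gcd(4, 18) = 2, so every integer of the form 4m + 18n is a multiple of 2.
But 81 = 2·40 + 1, so 2 ∤ 81.
Hence no integers m, n satisfy the equation.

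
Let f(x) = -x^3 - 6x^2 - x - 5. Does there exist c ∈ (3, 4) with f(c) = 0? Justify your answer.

f(3) = -89 and f(4) = -169, both negative, so a sign-change argument is unavailable; we show f keeps this sign on the whole interval.
Substitute x = 3 + u, where 0 < u < 1 on the interval. Expanding, f(3 + u) = -u^3 - 15u^2 - 64u - 89.
All 4 nonzero coefficients of this polynomial in u are negative; hence for u > 0 the value is a sum of negative terms (the constant -89 among them).
So f is strictly negative on (3, 4); no root exists in the interval.

No.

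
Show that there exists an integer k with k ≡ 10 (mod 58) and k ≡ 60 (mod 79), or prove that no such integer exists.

k = 2272

The moduli 58 and 79 are coprime, so by the Chinese Remainder Theorem a unique solution modulo 4582 exists.
Any solution of the first congruence is k = 10 + 58t; substituting into the second, 58t ≡ 60 − 10 ≡ 50 (mod 79).
Note 58·15 = 870 ≡ 1 (mod 79) (as 870 − 1 = 11·79), so 58⁻¹ ≡ 15.
Therefore t ≡ 15·50 = 750 ≡ 39 (mod 79).
With t = 39: k = 10 + 58·39 = 2272.
Check: 2272 mod 58 = 10, 2272 mod 79 = 60. ✓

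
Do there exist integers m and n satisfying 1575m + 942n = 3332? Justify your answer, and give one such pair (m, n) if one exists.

Both 1575 and 942 are divisible by gcd(1575, 942) = 3, hence so is any combination 1575m + 942n.
However 3332 leaves remainder 2 on division by 3.
Hence no integers m, n satisfy the equation.

No such integers exist.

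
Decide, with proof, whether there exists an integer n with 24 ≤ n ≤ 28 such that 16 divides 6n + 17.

The values of 6n + 17 for n = 24, 25, …, 28 are 161, 167, 173, 179, 185; reduced mod 16 these are 1, 7, 13, 3, 9.
The residue 0 does not occur, so no n in [24, 28] makes 6n + 17 a multiple of 16.

There is no such integer n in that range.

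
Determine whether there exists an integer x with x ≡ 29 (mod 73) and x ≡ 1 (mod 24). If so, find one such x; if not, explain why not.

x = 1489

Since 73 and 24 share no common factor, CRT says the pair of congruences has a solution (unique mod 1752).
Any solution of the first congruence is x = 29 + 73t; substituting into the second, 73t ≡ 1 − 29 ≡ 20 (mod 24).
73 ≡ 1 (mod 24), so this reads 1t ≡ 20 (mod 24). So t ≡ 20 (mod 24).
Taking t = 20 gives x = 29 + 73·20 = 1489.
Verify: 1489 = 20·73 + 29 and 1489 = 62·24 + 1. ✓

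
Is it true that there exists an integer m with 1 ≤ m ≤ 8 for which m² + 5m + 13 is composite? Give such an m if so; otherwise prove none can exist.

At m = 5: 5² + 5·5 + 13 = 63 = 3·21, which is composite.

m = 5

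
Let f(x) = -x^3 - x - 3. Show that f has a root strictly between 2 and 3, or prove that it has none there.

Evaluate at the endpoints: f(2) = -13, f(3) = -33 — same sign (negative).
The derivative f'(x) = -3x^2 - 1 is a quadratic with discriminant 0² − 4·(-3)·(-1) = -12 < 0; it never vanishes, so it is always negative (sign of the leading coefficient).
So f is strictly decreasing; between 2 and 3 its values lie between f(2) = -13 and f(3) = -33, all negative. Therefore f has no root in (2, 3).

No.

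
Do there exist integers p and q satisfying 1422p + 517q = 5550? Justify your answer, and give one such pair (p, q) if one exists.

p = 486, q = -1326

1422 and 517 are coprime, so 1422p + 517q ranges over all of ℤ.
Run the Euclidean algorithm on 1422 and 517: 1422 = 2·517 + 388, 517 = 1·388 + 129, 388 = 3·129 + 1, 129 = 129·1 + 0.
Unwinding: 1 = 388 − 3·129 = 388 − 3·(517 − 1·388) = −3·517 + 4·388 = −3·517 + 4·(1422 − 2·517) = 4·1422 − 11·517, i.e. 1422·4 + 517·(-11) = 1.
Scaling by 5550 gives the particular solution (p, q) = (22200, -61050).
Shifting by a multiple of (517, −1422) keeps it a solution: p = 22200 − 42·517 = 486, q = -61050 + 42·1422 = -1326.
Indeed 1422·486 + 517·(-1326) = 691092 − 685542 = 5550.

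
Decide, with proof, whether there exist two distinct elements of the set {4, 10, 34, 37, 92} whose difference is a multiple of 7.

There is no such pair.

Reduce each element modulo 7: 4↦4, 10↦3, 34↦6, 37↦2, 92↦1.
All 5 residues are distinct, so no two elements differ by a multiple of 7.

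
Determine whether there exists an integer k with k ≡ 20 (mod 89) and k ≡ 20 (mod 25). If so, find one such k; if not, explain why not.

k = 20

Since 89 and 25 share no common factor, CRT says the pair of congruences has a solution (unique mod 2225).
Any solution of the first congruence is k = 20 + 89t; substituting into the second, 89t ≡ 20 − 20 ≡ 0 (mod 25).
89 ≡ 14 (mod 25), so this reads 14t ≡ 0 (mod 25). t = 0 satisfies this.
Taking t = 0 gives k = 20 + 89·0 = 20.
Indeed 20 ≡ 20 (mod 89) and 20 ≡ 20 (mod 25).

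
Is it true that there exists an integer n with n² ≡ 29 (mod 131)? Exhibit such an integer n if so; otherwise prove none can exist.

No, no such integer exists.

131 is prime, so by Euler's criterion 29 is a square mod 131 iff 29^((131−1)/2) = 29^65 ≡ 1 (mod 131).
Repeated squaring mod 131: 29^2 = 841 ≡ 55; 29^4 ≡ 55² = 3025 ≡ 12; 29^8 ≡ 12² = 144 ≡ 13; 29^16 ≡ 13² = 169 ≡ 38; 29^32 ≡ 38² = 1444 ≡ 3; 29^64 ≡ 3² = 9 ≡ 9.
Since 65 = 64 + 1, 29^65 ≡ 9 · 29; multiplying out mod 131: 9·29 = 261 ≡ 130. Thus 29^65 ≡ 130 ≡ −1 (mod 131).
By Euler's criterion 29 is a quadratic non-residue mod 131: no n satisfies n² ≡ 29 (mod 131).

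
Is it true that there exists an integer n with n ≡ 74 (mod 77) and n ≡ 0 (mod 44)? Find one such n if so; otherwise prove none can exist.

gcd(77, 44) = 11. If n ≡ 74 (mod 77) and n ≡ 0 (mod 44), then n ≡ 74 (mod 11) and n ≡ 0 (mod 11).
But 74 mod 11 = 8 while 0 mod 11 = 0, a contradiction.
So no integer satisfies both congruences.

No such integer exists.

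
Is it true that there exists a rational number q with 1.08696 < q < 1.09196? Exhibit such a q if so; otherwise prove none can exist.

Scale by 11: the interval becomes (11.95656, 12.01156), which contains the integer 12.
Hence 12/11 is a rational number with 1.08696 < 12/11 < 1.09196.

q = 12/11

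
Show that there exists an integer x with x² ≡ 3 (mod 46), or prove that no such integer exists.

x = 7 works: 7² = 49, and 49 − 3 = 46 = 1·46.

x = 7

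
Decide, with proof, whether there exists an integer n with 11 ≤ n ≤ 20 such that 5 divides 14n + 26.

At n = 11 we get 14·11 + 26 = 180, and 180 = 5·36.

n = 11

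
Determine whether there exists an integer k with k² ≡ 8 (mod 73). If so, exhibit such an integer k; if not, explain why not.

k = 9 works: 9² = 81, and 81 − 8 = 73 = 1·73.

k = 9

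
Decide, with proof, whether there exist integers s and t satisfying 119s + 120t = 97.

Since gcd(119, 120) = 1, every integer is an integer combination of 119 and 120.
Euclidean algorithm: 120 = 1·119 + 1, 119 = 119·1 + 0.
Working back up the chain: 1 = 120 − 1·119. So 119·(-1) + 120·1 = 1.
Scaling by 97 gives the particular solution (s, t) = (-97, 97).
The general solution is s = -97 + 120k, t = 97 − 119k; taking k = 1 gives the smaller pair s = 23, t = -22.
Indeed 119·23 + 120·(-22) = 2737 − 2640 = 97.

s = 23, t = -22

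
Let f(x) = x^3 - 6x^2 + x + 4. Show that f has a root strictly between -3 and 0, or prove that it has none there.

f(-3) = -80 and f(0) = 4, which have opposite signs.
Since f is a polynomial it is continuous on [-3, 0].
By the Intermediate Value Theorem, f takes the value 0 somewhere in the open interval.

Yes, f has a root in the interval.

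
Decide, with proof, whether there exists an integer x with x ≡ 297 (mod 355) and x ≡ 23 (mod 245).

No such integer exists.

gcd(355, 245) = 5. If x ≡ 297 (mod 355) and x ≡ 23 (mod 245), then x ≡ 297 (mod 5) and x ≡ 23 (mod 5).
These are incompatible: 297 − 23 = 274 is not divisible by 5.
Therefore no such x exists.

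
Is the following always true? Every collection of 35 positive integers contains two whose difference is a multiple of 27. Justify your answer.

There are exactly 27 possible remainders on division by 27.
Since 35 > 27, two of the 35 integers must share a residue class by the pigeonhole principle; call them a and b.
Equal remainders mean a − b ≡ 0 (mod 27), so 27 divides their difference.

True.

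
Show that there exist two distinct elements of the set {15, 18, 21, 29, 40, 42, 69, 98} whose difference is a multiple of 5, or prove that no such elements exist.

The pair (15, 40) works.

Reduce each element mod 5: 15↦0, 18↦3, 21↦1, 29↦4, 40↦0, 42↦2, 69↦4, 98↦3. The residue 0 repeats (at 15 and 40), and 40 − 15 = 25 = 5·5.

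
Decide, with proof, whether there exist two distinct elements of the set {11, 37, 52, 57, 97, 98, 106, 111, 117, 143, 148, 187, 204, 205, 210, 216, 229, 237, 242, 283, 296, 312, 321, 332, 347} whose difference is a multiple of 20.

11 mod 20 = 11 and 111 mod 20 = 11, so 111 − 11 = 100 = 5·20.

11 and 111 are such a pair.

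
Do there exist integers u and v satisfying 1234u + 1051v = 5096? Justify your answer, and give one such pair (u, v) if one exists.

u = 740, v = -864

Since gcd(1234, 1051) = 1, every integer is an integer combination of 1234 and 1051.
Dividing repeatedly: 1234 = 1·1051 + 183, 1051 = 5·183 + 136, 183 = 1·136 + 47, 136 = 2·47 + 42, 47 = 1·42 + 5, 42 = 8·5 + 2, 5 = 2·2 + 1, 2 = 2·1 + 0.
Working back up the chain: 1 = 5 − 2·2 = 5 − 2·(42 − 8·5) = −2·42 + 17·5 = −2·42 + 17·(47 − 1·42) = 17·47 − 19·42 = 17·47 − 19·(136 − 2·47) = −19·136 + 55·47 = −19·136 + 55·(183 − 1·136) = 55·183 − 74·136 = 55·183 − 74·(1051 − 5·183) = −74·1051 + 425·183 = −74·1051 + 425·(1234 − 1·1051) = 425·1234 − 499·1051. So 1234·425 + 1051·(-499) = 1.
Scaling by 5096 gives the particular solution (u, v) = (2165800, -2542904).
The general solution is u = 2165800 + 1051k, v = -2542904 − 1234k; taking k = -2060 gives the smaller pair u = 740, v = -864.
Indeed 1234·740 + 1051·(-864) = 913160 − 908064 = 5096.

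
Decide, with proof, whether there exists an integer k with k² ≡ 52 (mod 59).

Apply Euler's criterion with the prime 59: 52 is a quadratic residue iff 52^29 ≡ 1 (mod 59), and a non-residue iff it is ≡ −1.
Squaring successively (mod 59): 52^2 = 2704 ≡ 49; 52^4 ≡ 49² = 2401 ≡ 41; 52^8 ≡ 41² = 1681 ≡ 29; 52^16 ≡ 29² = 841 ≡ 15.
Since 29 = 16 + 8 + 4 + 1, 52^29 ≡ 15 · 29 · 41 · 52; multiplying out mod 59: 15·29 = 435 ≡ 22, then 22·41 = 902 ≡ 17, then 17·52 = 884 ≡ 58. Thus 52^29 ≡ 58 ≡ −1 (mod 59).
By Euler's criterion 52 is a quadratic non-residue mod 59: no k satisfies k² ≡ 52 (mod 59).

No such integer exists.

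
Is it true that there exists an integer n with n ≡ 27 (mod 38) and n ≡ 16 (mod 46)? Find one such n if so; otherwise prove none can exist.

No such integer exists.

Both moduli are multiples of 2 = gcd(38, 46), so any solution would satisfy n ≡ 27 and n ≡ 16 modulo 2 simultaneously.
However 27 ≡ 1 and 16 ≡ 0 (mod 2), and 1 ≠ 0.
So no integer satisfies both congruences.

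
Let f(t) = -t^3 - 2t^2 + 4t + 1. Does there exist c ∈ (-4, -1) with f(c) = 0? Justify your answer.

f(-4) = 17 and f(-1) = -4, which have opposite signs.
As a polynomial, f is continuous on every closed interval.
So by the Intermediate Value Theorem there is a c strictly between -4 and -1 with f(c) = 0.

Such a root exists.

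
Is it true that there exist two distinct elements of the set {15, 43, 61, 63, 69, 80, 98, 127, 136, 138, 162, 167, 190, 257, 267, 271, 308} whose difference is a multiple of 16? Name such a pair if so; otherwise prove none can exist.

15 mod 16 = 15 and 63 mod 16 = 15, so 63 − 15 = 48 = 3·16.

Yes: 15 and 63.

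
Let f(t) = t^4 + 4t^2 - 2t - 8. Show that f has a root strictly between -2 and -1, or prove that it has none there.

Such a root exists.

f(-2) = 28 and f(-1) = -1, which have opposite signs.
f is continuous everywhere (it is a polynomial), in particular on [-2, -1].
By the Intermediate Value Theorem, f takes the value 0 somewhere in the open interval.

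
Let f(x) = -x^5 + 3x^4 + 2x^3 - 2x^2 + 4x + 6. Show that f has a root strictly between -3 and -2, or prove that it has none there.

No such root exists.

The endpoint values f(-3) = 408 and f(-2) = 54 are both positive. Claim: f(x) > 0 for every x in (-3, -2).
Substitute x = -2 − u, where 0 < u < 1 on the interval. Expanding, f(-2 − u) = u^5 + 13u^4 + 62u^3 + 138u^2 + 140u + 54.
All 6 nonzero coefficients of this polynomial in u are positive; hence for u > 0 the value is a sum of positive terms (the constant 54 among them).
So f is strictly positive on (-3, -2); no root exists in the interval.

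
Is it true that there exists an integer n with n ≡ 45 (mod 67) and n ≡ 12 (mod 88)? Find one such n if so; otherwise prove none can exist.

The moduli 67 and 88 are coprime, so by the Chinese Remainder Theorem a unique solution modulo 5896 exists.
Write n = 45 + 67t and require 45 + 67t ≡ 12 (mod 88), i.e. 67t ≡ 55 (mod 88).
Note 67·67 = 4489 ≡ 1 (mod 88) (as 4489 − 1 = 51·88), so 67⁻¹ ≡ 67.
Multiplying by 67: t ≡ 67·55 = 3685 ≡ 77 (mod 88).
With t = 77: n = 45 + 67·77 = 5204.
Check: 5204 mod 67 = 45, 5204 mod 88 = 12. ✓

n = 5204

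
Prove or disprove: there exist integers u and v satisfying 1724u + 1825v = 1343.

1724 and 1825 are coprime, so 1724u + 1825v ranges over all of ℤ.
Euclidean algorithm: 1825 = 1·1724 + 101, 1724 = 17·101 + 7, 101 = 14·7 + 3, 7 = 2·3 + 1, 3 = 3·1 + 0.
Back-substituting, 1 = 7 − 2·3 = 7 − 2·(101 − 14·7) = −2·101 + 29·7 = −2·101 + 29·(1724 − 17·101) = 29·1724 − 495·101 = 29·1724 − 495·(1825 − 1·1724) = −495·1825 + 524·1724; that is, 1724·524 + 1825·(-495) = 1.
Scaling by 1343 gives the particular solution (u, v) = (703732, -664785).
Subtracting 385·1825 from u and adding 385·1724 to v gives the tidier solution (1107, -1045).
Indeed 1724·1107 + 1825·(-1045) = 1908468 − 1907125 = 1343.

u = 1107, v = -1045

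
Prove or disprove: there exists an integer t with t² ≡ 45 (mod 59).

t = 35 works: 35² = 1225, and 1225 − 45 = 1180 = 20·59.

t = 35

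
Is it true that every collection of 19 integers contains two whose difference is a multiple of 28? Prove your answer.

Try 19 consecutive integers, 42, 43, …, 60. Their remainders mod 28 are 14, 15, 16, 17, 18, 19, 20, 21, 22, 23, 24, 25, 26, 27, 0, 1, 2, 3, 4 — pairwise different, as any 19 ≤ 28 consecutive integers have distinct residues.
No two share a residue, so no pair has difference divisible by 28; the claim fails for this set.

No; for instance {42, 43, 44, 45, 46, 47, 48, 49, 50, 51, 52, 53, 54, 55, 56, 57, 58, 59, 60} is a counterexample.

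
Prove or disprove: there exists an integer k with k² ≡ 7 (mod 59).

k = 19

Take k = 19. Then 19² = 361 = 6·59 + 7, so 19² ≡ 7 (mod 59).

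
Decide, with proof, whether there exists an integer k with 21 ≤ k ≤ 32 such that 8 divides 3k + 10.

k = 26 works, since 3·26 + 10 = 88 = 11·8.

k = 26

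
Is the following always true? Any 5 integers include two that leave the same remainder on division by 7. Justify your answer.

No, the set {12, 13, 14, 15, 16} is a counterexample.

Try 5 consecutive integers, 12, 13, …, 16. Their remainders mod 7 are 5, 6, 0, 1, 2 — pairwise different, as any 5 ≤ 7 consecutive integers have distinct residues.
So no two of them leave the same remainder on division by 7; the claim fails for this set.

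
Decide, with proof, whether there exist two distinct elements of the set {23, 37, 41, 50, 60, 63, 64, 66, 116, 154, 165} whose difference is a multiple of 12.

Reduce each element modulo 12: 23↦11, 37↦1, 41↦5, 50↦2, 60↦0, 63↦3, 64↦4, 66↦6, 116↦8, 154↦10, 165↦9.
These 11 residues are pairwise different, hence no difference of two elements is divisible by 12.

No such pair exists.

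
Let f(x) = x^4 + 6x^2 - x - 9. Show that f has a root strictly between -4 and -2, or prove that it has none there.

No such root exists.

f(-4) = 347 and f(-2) = 33, both positive, so a sign-change argument is unavailable; we show f keeps this sign on the whole interval.
Substitute x = -2 − u, where 0 < u < 2 on the interval. Expanding, f(-2 − u) = u^4 + 8u^3 + 30u^2 + 57u + 33.
All 5 nonzero coefficients of this polynomial in u are positive; hence for u > 0 the value is a sum of positive terms (the constant 33 among them).
So f is strictly positive on (-4, -2); no root exists in the interval.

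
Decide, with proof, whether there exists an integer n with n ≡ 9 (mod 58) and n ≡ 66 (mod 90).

There is no such integer.

Reduce both congruences modulo 2, which divides 58 and 90: they say n ≡ 9 (mod 2) and n ≡ 66 (mod 2).
However 9 ≡ 1 and 66 ≡ 0 (mod 2), and 1 ≠ 0.
Therefore no such n exists.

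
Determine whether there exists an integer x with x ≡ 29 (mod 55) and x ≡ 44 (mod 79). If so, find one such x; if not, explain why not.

x = 1624

gcd(55, 79) = 1, so the Chinese Remainder Theorem guarantees exactly one residue class mod 4345 satisfying both.
Any solution of the first congruence is x = 29 + 55t; substituting into the second, 55t ≡ 44 − 29 ≡ 15 (mod 79).
Invert 55 mod 79 by the Euclidean algorithm: 79 = 1·55 + 24, 55 = 2·24 + 7, 24 = 3·7 + 3, 7 = 2·3 + 1, 3 = 3·1 + 0; back-substituting, 1 = 7 − 2·3 = 7 − 2·(24 − 3·7) = −2·24 + 7·7 = −2·24 + 7·(55 − 2·24) = 7·55 − 16·24 = 7·55 − 16·(79 − 1·55) = −16·79 + 23·55. Hence 55·23 ≡ 1, so 55⁻¹ ≡ 23 (mod 79).
Multiplying by 23: t ≡ 23·15 = 345 ≡ 29 (mod 79).
With t = 29: x = 29 + 55·29 = 1624.
Verify: 1624 = 29·55 + 29 and 1624 = 20·79 + 44. ✓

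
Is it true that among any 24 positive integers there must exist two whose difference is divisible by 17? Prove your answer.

True.

Each integer lies in one of the 17 residue classes modulo 17.
Since 24 > 17, two of the 24 integers must share a residue class by the pigeonhole principle; call them a and b.
Then a ≡ b (mod 17), i.e. 17 ∣ (a − b).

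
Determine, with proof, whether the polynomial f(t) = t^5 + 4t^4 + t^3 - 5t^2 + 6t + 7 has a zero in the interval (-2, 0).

Yes, f has a root in the interval.

f(-2) = -1 and f(0) = 7, which have opposite signs.
Since f is a polynomial it is continuous on [-2, 0].
By the Intermediate Value Theorem f must vanish at some point of (-2, 0).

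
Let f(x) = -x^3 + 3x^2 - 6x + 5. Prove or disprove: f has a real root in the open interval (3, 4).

f has no root in that interval.

f(3) = -13 and f(4) = -35, both negative.
f'(x) = -3x^2 + 6x - 6 has discriminant 6² − 4·(-3)·(-6) = -36 < 0, so f' has no real roots and is negative for every real x.
Hence f is strictly decreasing on ℝ, and in particular on [3, 4]. A strictly monotone function with same-sign endpoint values stays negative on the whole interval, so f has no zero in (3, 4).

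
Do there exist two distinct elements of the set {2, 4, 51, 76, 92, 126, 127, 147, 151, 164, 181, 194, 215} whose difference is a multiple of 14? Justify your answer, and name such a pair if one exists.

Residues mod 14: 2↦2, 4↦4, 51↦9, 76↦6, 92↦8, 126↦0, 127↦1, 147↦7, 151↦11, 164↦10, 181↦13, 194↦12, 215↦5.
No residue repeats among the 13 elements, so no pair has difference ≡ 0 (mod 14).

There is no such pair.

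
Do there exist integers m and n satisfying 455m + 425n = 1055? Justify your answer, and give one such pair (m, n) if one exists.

gcd(455, 425) = 5, and 5 divides 1055, so integer solutions exist.
Dividing through by 5 reduces the equation to 91m + 85n = 211.
Run the Euclidean algorithm on 91 and 85: 91 = 1·85 + 6, 85 = 14·6 + 1, 6 = 6·1 + 0.
Working back up the chain: 1 = 85 − 14·6 = 85 − 14·(91 − 1·85) = −14·91 + 15·85. So 91·(-14) + 85·15 = 1.
Scaling by 211 gives the particular solution (m, n) = (-2954, 3165).
The general solution is m = -2954 + 85k, n = 3165 − 91k; taking k = 35 gives the smaller pair m = 21, n = -20.
Indeed 455·21 + 425·(-20) = 9555 − 8500 = 1055.

m = 21, n = -20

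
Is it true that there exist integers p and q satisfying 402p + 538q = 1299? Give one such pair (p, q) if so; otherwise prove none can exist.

Any value of 402p + 538q is a multiple of gcd(402, 538) = 2.
But 1299 = 2·649 + 1, so 2 ∤ 1299.
So the equation is unsolvable over ℤ.

No, no such integers exist.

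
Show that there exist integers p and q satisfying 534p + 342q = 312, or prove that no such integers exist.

Every value of 534p + 342q is a multiple of gcd(534, 342) = 6; since 6 ∣ 312, solutions exist.
Dividing through by 6 reduces the equation to 89p + 57q = 52.
Euclidean algorithm: 89 = 1·57 + 32, 57 = 1·32 + 25, 32 = 1·25 + 7, 25 = 3·7 + 4, 7 = 1·4 + 3, 4 = 1·3 + 1, 3 = 3·1 + 0.
Back-substituting, 1 = 4 − 1·3 = 4 − (7 − 1·4) = −7 + 2·4 = −7 + 2·(25 − 3·7) = 2·25 − 7·7 = 2·25 − 7·(32 − 1·25) = −7·32 + 9·25 = −7·32 + 9·(57 − 1·32) = 9·57 − 16·32 = 9·57 − 16·(89 − 1·57) = −16·89 + 25·57; that is, 89·(-16) + 57·25 = 1.
Times 52: 89·(-832) + 57·1300 = 52, so (-832, 1300) solves it.
Adding 15·57 to p and subtracting 15·89 from q gives the tidier solution (23, -35).
Indeed 534·23 + 342·(-35) = 12282 − 11970 = 312.

p = 23, q = -35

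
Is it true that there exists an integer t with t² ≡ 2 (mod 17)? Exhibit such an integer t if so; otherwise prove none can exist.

t = 11 works: 11² = 121, and 121 − 2 = 119 = 7·17.

t = 11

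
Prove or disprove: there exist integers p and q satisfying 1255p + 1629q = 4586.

Since gcd(1255, 1629) = 1, every integer is an integer combination of 1255 and 1629.
Run the Euclidean algorithm on 1629 and 1255: 1629 = 1·1255 + 374, 1255 = 3·374 + 133, 374 = 2·133 + 108, 133 = 1·108 + 25, 108 = 4·25 + 8, 25 = 3·8 + 1, 8 = 8·1 + 0.
Back-substituting, 1 = 25 − 3·8 = 25 − 3·(108 − 4·25) = −3·108 + 13·25 = −3·108 + 13·(133 − 1·108) = 13·133 − 16·108 = 13·133 − 16·(374 − 2·133) = −16·374 + 45·133 = −16·374 + 45·(1255 − 3·374) = 45·1255 − 151·374 = 45·1255 − 151·(1629 − 1·1255) = −151·1629 + 196·1255; that is, 1255·196 + 1629·(-151) = 1.
Multiplying through by 4586: p = 196·4586 = 898856, q = (-151)·4586 = -692486 is a solution.
Shifting by a multiple of (1629, −1255) keeps it a solution: p = 898856 − 551·1629 = 1277, q = -692486 + 551·1255 = -981.
Indeed 1255·1277 + 1629·(-981) = 1602635 − 1598049 = 4586.

p = 1277, q = -981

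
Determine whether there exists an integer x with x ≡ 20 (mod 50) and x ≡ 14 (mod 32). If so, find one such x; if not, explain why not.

The moduli are not coprime: gcd(50, 32) = 2. Compatibility requires 2 ∣ (14 − 20) = -6, which holds, so solutions exist.
The integers ≡ 20 (mod 50) are 20, 70, 120, 170, 220, 270, …; their remainders mod 32 are 20, 6, 24, 10, 28, 14, so x = 270 is the first that is ≡ 14 (mod 32).
Indeed 270 ≡ 20 (mod 50) and 270 ≡ 14 (mod 32).

x = 270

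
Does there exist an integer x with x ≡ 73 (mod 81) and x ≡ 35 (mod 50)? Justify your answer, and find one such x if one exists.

x = 235

Since 81 and 50 share no common factor, CRT says the pair of congruences has a solution (unique mod 4050).
Any solution of the first congruence is x = 73 + 81t; substituting into the second, 81t ≡ 35 − 73 ≡ 12 (mod 50).
81 ≡ 31 (mod 50), so this reads 31t ≡ 12 (mod 50). To invert 31 modulo 50: 50 = 1·31 + 19, 31 = 1·19 + 12, 19 = 1·12 + 7, 12 = 1·7 + 5, 7 = 1·5 + 2, 5 = 2·2 + 1, 2 = 2·1 + 0, and unwinding, 1 = 5 − 2·2 = 5 − 2·(7 − 1·5) = −2·7 + 3·5 = −2·7 + 3·(12 − 1·7) = 3·12 − 5·7 = 3·12 − 5·(19 − 1·12) = −5·19 + 8·12 = −5·19 + 8·(31 − 1·19) = 8·31 − 13·19 = 8·31 − 13·(50 − 1·31) = −13·50 + 21·31. Thus 31⁻¹ ≡ 21 (mod 50).
Therefore t ≡ 21·12 = 252 ≡ 2 (mod 50).
With t = 2: x = 73 + 81·2 = 235.
Indeed 235 ≡ 73 (mod 81) and 235 ≡ 35 (mod 50).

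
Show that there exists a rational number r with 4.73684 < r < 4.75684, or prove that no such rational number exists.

r = 19/4

Multiplying by 4: 4·4.73684 = 18.94736 and 4·4.75684 = 19.02736, so the integer 19 lies strictly between them.
So r = 19/4 works: it is a ratio of integers, and dividing 4·4.73684 < 19 < 4·4.75684 through by 4 gives 4.73684 < 19/4 < 4.75684.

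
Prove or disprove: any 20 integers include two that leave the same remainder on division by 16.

Each integer lies in one of the 16 residue classes modulo 16.
Since 20 > 16, two of the 20 integers must share a residue class by the pigeonhole principle; call them a and b.
So a and b have equal remainders mod 16, which is exactly what was to be shown.

Yes.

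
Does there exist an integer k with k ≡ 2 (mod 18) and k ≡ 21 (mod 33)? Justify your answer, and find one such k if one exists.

No such integer exists.

gcd(18, 33) = 3. If k ≡ 2 (mod 18) and k ≡ 21 (mod 33), then k ≡ 2 (mod 3) and k ≡ 21 (mod 3).
These are incompatible: 2 − 21 = -19 is not divisible by 3.
So no integer satisfies both congruences.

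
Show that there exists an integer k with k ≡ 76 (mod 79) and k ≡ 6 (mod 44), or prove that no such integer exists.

k = 3394

The moduli 79 and 44 are coprime, so by the Chinese Remainder Theorem a unique solution modulo 3476 exists.
Write k = 76 + 79t and require 76 + 79t ≡ 6 (mod 44), i.e. 79t ≡ 18 (mod 44).
79 ≡ 35 (mod 44), so this reads 35t ≡ 18 (mod 44). Invert 35 mod 44 by the Euclidean algorithm: 44 = 1·35 + 9, 35 = 3·9 + 8, 9 = 1·8 + 1, 8 = 8·1 + 0; back-substituting, 1 = 9 − 1·8 = 9 − (35 − 3·9) = −35 + 4·9 = −35 + 4·(44 − 1·35) = 4·44 − 5·35. Hence 35·(-5) ≡ 1, so 35⁻¹ ≡ -5 ≡ 39 (mod 44).
Therefore t ≡ 39·18 = 702 ≡ 42 (mod 44).
Taking t = 42 gives k = 76 + 79·42 = 3394.
Verify: 3394 = 42·79 + 76 and 3394 = 77·44 + 6. ✓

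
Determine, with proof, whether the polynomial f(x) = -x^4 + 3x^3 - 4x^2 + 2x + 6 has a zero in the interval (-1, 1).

f(-1) = -4 and f(1) = 6, which have opposite signs.
Since f is a polynomial it is continuous on [-1, 1].
By the Intermediate Value Theorem f must vanish at some point of (-1, 1).

Yes, f has a root in the interval.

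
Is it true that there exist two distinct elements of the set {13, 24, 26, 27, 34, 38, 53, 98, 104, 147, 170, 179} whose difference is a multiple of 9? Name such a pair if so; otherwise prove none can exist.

Both 26 and 53 leave remainder 8 on division by 9; their difference 27 = 3·9 is a multiple of 9.

The pair (26, 53) works.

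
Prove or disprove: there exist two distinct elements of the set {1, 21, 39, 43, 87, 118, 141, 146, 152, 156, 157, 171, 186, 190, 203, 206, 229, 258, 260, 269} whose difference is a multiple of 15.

21 and 141 are such a pair.

Reduce each element mod 15: 1↦1, 21↦6, 39↦9, 43↦13, 87↦12, 118↦13, 141↦6, 146↦11, 152↦2, 156↦6, 157↦7, 171↦6, 186↦6, 190↦10, 203↦8, 206↦11, 229↦4, 258↦3, 260↦5, 269↦14. The residue 6 repeats (at 21 and 141), and 141 − 21 = 120 = 8·15.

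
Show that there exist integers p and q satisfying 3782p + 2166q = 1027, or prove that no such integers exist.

gcd(3782, 2166) = 2, so every integer of the form 3782p + 2166q is a multiple of 2.
But 1027 = 2·513 + 1, so 2 ∤ 1027.
Hence no integers p, q satisfy the equation.

There are no such integers.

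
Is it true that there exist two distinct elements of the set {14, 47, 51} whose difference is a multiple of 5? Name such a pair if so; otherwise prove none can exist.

No, no such pair exists.

Two integers differ by a multiple of 5 exactly when they have the same residue mod 5. The residues are 14↦4, 47↦2, 51↦1.
All 3 residues are distinct, so no two elements differ by a multiple of 5.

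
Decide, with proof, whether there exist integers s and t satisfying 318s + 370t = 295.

Any value of 318s + 370t is a multiple of gcd(318, 370) = 2.
But 295 = 2·147 + 1, so 2 ∤ 295.
So the equation is unsolvable over ℤ.

There are no such integers.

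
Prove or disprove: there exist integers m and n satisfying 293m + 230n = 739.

Since gcd(293, 230) = 1, every integer is an integer combination of 293 and 230.
Run the Euclidean algorithm on 293 and 230: 293 = 1·230 + 63, 230 = 3·63 + 41, 63 = 1·41 + 22, 41 = 1·22 + 19, 22 = 1·19 + 3, 19 = 6·3 + 1, 3 = 3·1 + 0.
Working back up the chain: 1 = 19 − 6·3 = 19 − 6·(22 − 1·19) = −6·22 + 7·19 = −6·22 + 7·(41 − 1·22) = 7·41 − 13·22 = 7·41 − 13·(63 − 1·41) = −13·63 + 20·41 = −13·63 + 20·(230 − 3·63) = 20·230 − 73·63 = 20·230 − 73·(293 − 1·230) = −73·293 + 93·230. So 293·(-73) + 230·93 = 1.
Scaling by 739 gives the particular solution (m, n) = (-53947, 68727).
The general solution is m = -53947 + 230k, n = 68727 − 293k; taking k = 235 gives the smaller pair m = 103, n = -128.
Check: 293·103 + 230·(-128) = 30179 − 29440 = 739. ✓

m = 103, n = -128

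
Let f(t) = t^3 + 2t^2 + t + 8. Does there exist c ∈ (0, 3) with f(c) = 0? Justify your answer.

The endpoint values f(0) = 8 and f(3) = 56 are both positive. Claim: f(t) > 0 for every t in (0, 3).
The nonzero coefficients of f are all positive, so for t > 0 every term of f(t) is positive (the constant term 8 strictly so).
So f is strictly positive on (0, 3); no root exists in the interval.

No such root exists.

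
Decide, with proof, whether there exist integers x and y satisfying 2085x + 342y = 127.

There are no such integers.

Any value of 2085x + 342y is a multiple of gcd(2085, 342) = 3.
But 127 = 3·42 + 1, so 3 ∤ 127.
Therefore 2085x + 342y = 127 has no solution in integers.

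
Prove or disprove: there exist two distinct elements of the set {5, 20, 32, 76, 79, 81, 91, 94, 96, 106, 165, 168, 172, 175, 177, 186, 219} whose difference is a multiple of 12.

20 mod 12 = 8 and 32 mod 12 = 8, so 32 − 20 = 12 = 1·12.

20 and 32 are such a pair.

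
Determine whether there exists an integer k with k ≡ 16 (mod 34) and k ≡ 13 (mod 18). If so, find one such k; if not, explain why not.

Both moduli are multiples of 2 = gcd(34, 18), so any solution would satisfy k ≡ 16 and k ≡ 13 modulo 2 simultaneously.
However 16 ≡ 0 and 13 ≡ 1 (mod 2), and 0 ≠ 1.
Hence the system has no solution.

No such integer exists.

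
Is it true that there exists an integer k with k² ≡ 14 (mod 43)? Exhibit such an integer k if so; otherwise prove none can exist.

k = 33 works: 33² = 1089, and 1089 − 14 = 1075 = 25·43.

k = 33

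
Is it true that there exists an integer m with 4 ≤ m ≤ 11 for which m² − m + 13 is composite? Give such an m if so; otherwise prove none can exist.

At m = 11: 11² − 11 + 13 = 123 = 3·41, which is composite.

m = 11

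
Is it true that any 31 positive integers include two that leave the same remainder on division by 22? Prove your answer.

Yes, this is always true.

There are exactly 22 possible remainders on division by 22.
With 31 integers and only 22 classes, the pigeonhole principle forces two of them, say a and b, into the same class.
That is, a and b leave the same remainder on division by 22, as claimed.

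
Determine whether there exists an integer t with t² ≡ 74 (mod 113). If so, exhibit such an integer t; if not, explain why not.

113 is prime, so by Euler's criterion 74 is a square mod 113 iff 74^((113−1)/2) = 74^56 ≡ 1 (mod 113).
Repeated squaring mod 113: 74^2 = 5476 ≡ 52; 74^4 ≡ 52² = 2704 ≡ 105; 74^8 ≡ 105² = 11025 ≡ 64; 74^16 ≡ 64² = 4096 ≡ 28; 74^32 ≡ 28² = 784 ≡ 106.
Since 56 = 32 + 16 + 8, 74^56 ≡ 106 · 28 · 64; multiplying out mod 113: 106·28 = 2968 ≡ 30, then 30·64 = 1920 ≡ 112. Thus 74^56 ≡ 112 ≡ −1 (mod 113).
By Euler's criterion 74 is a quadratic non-residue mod 113: no t satisfies t² ≡ 74 (mod 113).

There is no such integer.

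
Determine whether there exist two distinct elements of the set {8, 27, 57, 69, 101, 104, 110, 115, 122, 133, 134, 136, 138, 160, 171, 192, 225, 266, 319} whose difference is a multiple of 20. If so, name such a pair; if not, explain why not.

No such pair exists.

Reduce each element modulo 20: 8↦8, 27↦7, 57↦17, 69↦9, 101↦1, 104↦4, 110↦10, 115↦15, 122↦2, 133↦13, 134↦14, 136↦16, 138↦18, 160↦0, 171↦11, 192↦12, 225↦5, 266↦6, 319↦19.
No residue repeats among the 19 elements, so no pair has difference ≡ 0 (mod 20).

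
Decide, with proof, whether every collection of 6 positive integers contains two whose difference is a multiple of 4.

Yes.

Partition the integers by their residue mod 4; there are 4 classes.
With 6 integers and only 4 classes, the pigeonhole principle forces two of them, say a and b, into the same class.
Then a ≡ b (mod 4), i.e. 4 ∣ (a − b).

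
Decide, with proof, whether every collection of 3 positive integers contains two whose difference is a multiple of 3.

No; for instance {12, 13, 14} is a counterexample.

Try 3 consecutive integers, 12, 13, 14. Their remainders mod 3 are 0, 1, 2 — pairwise different, as any 3 ≤ 3 consecutive integers have distinct residues.
No two share a residue, so no pair has difference divisible by 3; the claim fails for this set.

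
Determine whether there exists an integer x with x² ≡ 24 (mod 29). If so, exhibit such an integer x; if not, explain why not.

Take x = 13. Then 13² = 169 = 5·29 + 24, so 13² ≡ 24 (mod 29).

x = 13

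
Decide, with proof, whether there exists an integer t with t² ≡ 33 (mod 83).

t = 45 works: 45² = 2025, and 2025 − 33 = 1992 = 24·83.

t = 45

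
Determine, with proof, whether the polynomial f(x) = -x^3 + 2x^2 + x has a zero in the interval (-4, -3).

f(-4) = 92 and f(-3) = 42, both positive, so a sign-change argument is unavailable; we show f keeps this sign on the whole interval.
Shift to the endpoint -3: with x = -3 − u (0 < u < 1), one computes f(-3 − u) = u^3 + 11u^2 + 38u + 42.
The nonzero coefficients here are all positive, so for u > 0 every term is positive (or zero), and the constant term 42 is strictly positive.
So f is strictly positive on (-4, -3); no root exists in the interval.

f has no root in that interval.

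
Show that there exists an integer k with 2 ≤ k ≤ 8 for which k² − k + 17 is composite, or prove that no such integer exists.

There is no such integer k in that range.

The values for k = 2, 3, …, 8 are 19, 23, 29, 37, 47, 59, 73, and each of these is prime.
So no value in the range makes the expression composite.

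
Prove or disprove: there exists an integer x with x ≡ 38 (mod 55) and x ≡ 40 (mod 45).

Reduce both congruences modulo 5, which divides 55 and 45: they say x ≡ 38 (mod 5) and x ≡ 40 (mod 5).
But 38 mod 5 = 3 while 40 mod 5 = 0, a contradiction.
So no integer satisfies both congruences.

No such integer exists.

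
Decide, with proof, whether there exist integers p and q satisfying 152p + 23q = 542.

152 and 23 are coprime, so 152p + 23q ranges over all of ℤ.
Euclidean algorithm: 152 = 6·23 + 14, 23 = 1·14 + 9, 14 = 1·9 + 5, 9 = 1·5 + 4, 5 = 1·4 + 1, 4 = 4·1 + 0.
Unwinding: 1 = 5 − 1·4 = 5 − (9 − 1·5) = −9 + 2·5 = −9 + 2·(14 − 1·9) = 2·14 − 3·9 = 2·14 − 3·(23 − 1·14) = −3·23 + 5·14 = −3·23 + 5·(152 − 6·23) = 5·152 − 33·23, i.e. 152·5 + 23·(-33) = 1.
Times 542: 152·2710 + 23·(-17886) = 542, so (2710, -17886) solves it.
Shifting by a multiple of (23, −152) keeps it a solution: p = 2710 − 117·23 = 19, q = -17886 + 117·152 = -102.
Indeed 152·19 + 23·(-102) = 2888 − 2346 = 542.

p = 19, q = -102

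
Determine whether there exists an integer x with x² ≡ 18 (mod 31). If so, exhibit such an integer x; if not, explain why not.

x = 7

Take x = 7. Then 7² = 49 = 1·31 + 18, so 7² ≡ 18 (mod 31).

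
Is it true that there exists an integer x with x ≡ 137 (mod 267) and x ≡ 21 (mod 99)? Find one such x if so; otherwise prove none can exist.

gcd(267, 99) = 3. If x ≡ 137 (mod 267) and x ≡ 21 (mod 99), then x ≡ 137 (mod 3) and x ≡ 21 (mod 3).
But 137 mod 3 = 2 while 21 mod 3 = 0, a contradiction.
So no integer satisfies both congruences.

There is no such integer.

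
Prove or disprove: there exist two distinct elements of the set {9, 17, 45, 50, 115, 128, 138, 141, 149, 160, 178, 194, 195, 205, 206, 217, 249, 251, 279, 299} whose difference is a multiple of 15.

Both 9 and 249 leave remainder 9 on division by 15; their difference 240 = 16·15 is a multiple of 15.

9 and 249 are such a pair.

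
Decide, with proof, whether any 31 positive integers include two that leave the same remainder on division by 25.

There are exactly 25 possible remainders on division by 25.
Placing 31 integers into 25 classes, some class receives at least two — say a and b.
So a and b have equal remainders mod 25, which is exactly what was to be shown.

Yes, this is always true.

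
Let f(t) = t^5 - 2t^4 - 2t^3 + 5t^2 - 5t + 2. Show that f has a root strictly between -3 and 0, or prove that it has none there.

Yes, f has a root in the interval.

f(-3) = -289 and f(0) = 2, which have opposite signs.
f is continuous everywhere (it is a polynomial), in particular on [-3, 0].
By the Intermediate Value Theorem f must vanish at some point of (-3, 0).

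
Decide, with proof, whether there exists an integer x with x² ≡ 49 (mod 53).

Take x = 46. Then 46² = 2116 = 39·53 + 49, so 46² ≡ 49 (mod 53).

x = 46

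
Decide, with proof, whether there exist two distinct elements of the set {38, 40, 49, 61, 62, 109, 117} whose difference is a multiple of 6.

Reduce each element mod 6: 38↦2, 40↦4, 49↦1, 61↦1, 62↦2, 109↦1, 117↦3. The residue 2 repeats (at 38 and 62), and 62 − 38 = 24 = 4·6.

The pair (38, 62) works.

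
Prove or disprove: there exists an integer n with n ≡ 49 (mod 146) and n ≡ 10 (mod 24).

Both moduli are multiples of 2 = gcd(146, 24), so any solution would satisfy n ≡ 49 and n ≡ 10 modulo 2 simultaneously.
These are incompatible: 49 − 10 = 39 is not divisible by 2.
Hence the system has no solution.

There is no such integer.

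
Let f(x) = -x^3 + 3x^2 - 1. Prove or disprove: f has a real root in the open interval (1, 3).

f(1) = 1 and f(3) = -1, which have opposite signs.
As a polynomial, f is continuous on every closed interval.
By the Intermediate Value Theorem, f takes the value 0 somewhere in the open interval.

Yes, f has a root in the interval.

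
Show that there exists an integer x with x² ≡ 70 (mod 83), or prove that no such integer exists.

Take x = 53. Then 53² = 2809 = 33·83 + 70, so 53² ≡ 70 (mod 83).

x = 53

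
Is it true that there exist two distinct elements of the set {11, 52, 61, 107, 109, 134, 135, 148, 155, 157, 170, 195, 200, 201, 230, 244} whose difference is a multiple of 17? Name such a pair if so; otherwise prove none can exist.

There is no such pair.

Two integers differ by a multiple of 17 exactly when they have the same residue mod 17. The residues are 11↦11, 52↦1, 61↦10, 107↦5, 109↦7, 134↦15, 135↦16, 148↦12, 155↦2, 157↦4, 170↦0, 195↦8, 200↦13, 201↦14, 230↦9, 244↦6.
No residue repeats among the 16 elements, so no pair has difference ≡ 0 (mod 17).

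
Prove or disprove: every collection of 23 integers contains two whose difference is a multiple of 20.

There are exactly 20 possible remainders on division by 20.
Placing 23 integers into 20 classes, some class receives at least two — say a and b.
Then a ≡ b (mod 20), i.e. 20 ∣ (a − b).

Yes, this is always true.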